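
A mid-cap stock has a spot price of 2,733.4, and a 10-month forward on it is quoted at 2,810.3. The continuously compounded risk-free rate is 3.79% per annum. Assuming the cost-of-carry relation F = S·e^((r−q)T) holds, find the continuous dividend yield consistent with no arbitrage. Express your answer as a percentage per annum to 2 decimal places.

0.46%

From F = S·e^((r−q)T): (r − q) = ln(F/S)/T
ln(2810.3/2733.4) = ln(1.028133) = 0.027745
(r − q) = 0.027745 / (10/12) = 0.033294
q = r − ln(F/S)/T = 0.0379 − 0.033294 = 0.004606
q = 0.46%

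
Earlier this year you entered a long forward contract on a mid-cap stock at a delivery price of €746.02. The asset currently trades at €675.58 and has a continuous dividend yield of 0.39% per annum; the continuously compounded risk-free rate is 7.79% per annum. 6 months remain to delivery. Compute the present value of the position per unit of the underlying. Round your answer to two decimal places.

Current fair forward for the remaining 6 months: F = S·e^((r − q)·T), (r − q) = 0.0779 − 0.0039 = 0.0740
F = 675.58 · e^(0.0740 × 6/12) = 675.58 × 1.037693 = 701.0446
Value of long forward = (F − K)·e^(−rT) = (701.0446 − 746.02) · e^(−0.0779·6/12)
= -44.9754 × 0.961799 = -43.26

-€43.26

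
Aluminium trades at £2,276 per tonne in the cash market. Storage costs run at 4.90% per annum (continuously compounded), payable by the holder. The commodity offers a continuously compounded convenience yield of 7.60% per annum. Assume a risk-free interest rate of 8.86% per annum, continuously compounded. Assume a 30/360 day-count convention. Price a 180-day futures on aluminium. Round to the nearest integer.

Net carry = r + u − y = 0.0886 + 0.0490 − 0.0760 = 0.0616
F = S·e^((r+u−y)T) = 2276 · e^(0.0616 × 180/360) = 2276 · e^0.030800
= 2276 × 1.031279 = £2,347 per tonne

£2,347 per tonne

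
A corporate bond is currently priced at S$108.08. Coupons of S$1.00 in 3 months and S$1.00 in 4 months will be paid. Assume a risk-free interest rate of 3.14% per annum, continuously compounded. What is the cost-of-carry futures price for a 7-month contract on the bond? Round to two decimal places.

PV(coupons) I = 1.00·e^(−0.0314·3/12) + 1.00·e^(−0.0314·4/12)
I = 0.9922 + 0.9896 = 1.9818
F = (S − I)·e^(rT) = (108.08 − 1.9818) · e^(0.0314·7/12)
= 106.0982 · e^0.018317 = 106.0982 × 1.018486 = S$108.06

S$108.06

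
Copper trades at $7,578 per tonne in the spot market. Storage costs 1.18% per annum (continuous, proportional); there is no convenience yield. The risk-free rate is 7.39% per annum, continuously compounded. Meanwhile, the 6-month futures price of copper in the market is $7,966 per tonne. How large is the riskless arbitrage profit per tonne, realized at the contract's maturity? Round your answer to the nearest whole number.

$56 per tonne

Fair futures: F* = S·e^(carry·T), with carry = (r + u) = 0.0739 + 0.0118 = 0.0857
F* = 7578 · e^(0.0857 × 6/12) = 7578 · e^0.042850 = 7578 × 1.043781 = $7909.7724
Market $7966 > fair $7909.7724: forward overpriced → cash-and-carry (buy spot, short the forward).
At maturity, profit = |F_mkt − F*| = |7966 − 7909.7724| = $56 per tonne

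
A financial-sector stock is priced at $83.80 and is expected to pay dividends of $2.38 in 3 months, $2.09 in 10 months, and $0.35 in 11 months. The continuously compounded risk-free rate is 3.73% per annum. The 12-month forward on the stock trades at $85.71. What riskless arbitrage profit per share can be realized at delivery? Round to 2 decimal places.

PV(dividends) I = 2.38·e^(−0.0373·3/12) + 2.09·e^(−0.0373·10/12) + 0.35·e^(−0.0373·11/12) = 4.7222
Fair forward F* = (S − I)·e^(rT) = (83.80 − 4.7222)·e^0.037300 = 79.0778 × 1.038004 = 82.0831
Market $85.71 > fair 82.0831: forward overpriced → cash-and-carry (borrow at r, buy the stock and collect the dividends, short the forward).
Profit at T = |F_mkt − F*| = |85.71 − 82.0831| = $3.63 per share

$3.63 per share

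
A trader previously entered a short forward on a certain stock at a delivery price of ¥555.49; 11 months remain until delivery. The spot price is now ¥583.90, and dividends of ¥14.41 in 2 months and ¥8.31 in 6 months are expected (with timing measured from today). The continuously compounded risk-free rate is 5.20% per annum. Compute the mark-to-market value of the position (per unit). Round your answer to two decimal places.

-¥31.88

PV(remaining dividends) I = 14.41·e^(−0.0520·2/12) + 8.31·e^(−0.0520·6/12) = 22.3824
Current forward F = (S − I)·e^(rT) = (583.90 − 22.3824)·e^(0.0520·11/12) = 561.5176 × 1.048821 = 588.9315
Value (long) = (F − K)·e^(−rT) = (588.9315 − 555.49) × 0.953452 = 31.8849
Short position value = −(long value) = -¥31.88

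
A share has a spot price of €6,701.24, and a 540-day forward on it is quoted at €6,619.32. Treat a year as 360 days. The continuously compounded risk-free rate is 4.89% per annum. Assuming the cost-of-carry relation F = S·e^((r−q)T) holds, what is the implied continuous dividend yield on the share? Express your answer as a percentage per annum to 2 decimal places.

5.71%

From F = S·e^((r−q)T): (r − q) = ln(F/S)/T
ln(6619.32/6701.24) = ln(0.987775) = -0.012300
(r − q) = -0.012300 / (540/360) = -0.008200
q = r − ln(F/S)/T = 0.0489 + 0.008200 = 0.057100
q = 5.71%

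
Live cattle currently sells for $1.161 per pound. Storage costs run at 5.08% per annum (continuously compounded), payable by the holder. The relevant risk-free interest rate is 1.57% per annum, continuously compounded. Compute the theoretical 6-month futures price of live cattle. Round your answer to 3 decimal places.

Net carry = r + u − y = 0.0157 + 0.0508 − 0.0000 = 0.0665
F = S·e^((r+u−y)T) = 1.161 · e^(0.0665 × 6/12) = 1.161 · e^0.033250
= 1.161 × 1.033809 = $1.200 per pound

$1.200 per pound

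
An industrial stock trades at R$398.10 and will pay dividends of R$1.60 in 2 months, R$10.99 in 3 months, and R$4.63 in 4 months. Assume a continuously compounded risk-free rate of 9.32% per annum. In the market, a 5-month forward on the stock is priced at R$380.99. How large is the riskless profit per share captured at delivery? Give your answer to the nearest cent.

PV(dividends) I = 1.60·e^(−0.0932·2/12) + 10.99·e^(−0.0932·3/12) + 4.63·e^(−0.0932·4/12) = 16.8006
Fair forward F* = (S − I)·e^(rT) = (398.10 − 16.8006)·e^0.038833 = 381.2994 × 1.039597 = 396.3977
Market R$380.99 < fair 396.3977: forward underpriced → reverse cash-and-carry (short the stock, invest proceeds at r, pay the dividends, go long the forward).
Profit at T = |F_mkt − F*| = |380.99 − 396.3977| = R$15.41 per share

R$15.41 per share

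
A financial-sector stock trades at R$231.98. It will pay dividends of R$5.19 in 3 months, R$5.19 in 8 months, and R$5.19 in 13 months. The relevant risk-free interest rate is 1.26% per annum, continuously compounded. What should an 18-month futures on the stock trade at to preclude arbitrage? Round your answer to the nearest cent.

PV(dividends) I = 5.19·e^(−0.0126·3/12) + 5.19·e^(−0.0126·8/12) + 5.19·e^(−0.0126·13/12)
I = 5.1737 + 5.1466 + 5.1196 = 15.4399
F = (S − I)·e^(rT) = (231.98 − 15.4399) · e^(0.0126·18/12)
= 216.5401 · e^0.018900 = 216.5401 × 1.019080 = R$220.67

R$220.67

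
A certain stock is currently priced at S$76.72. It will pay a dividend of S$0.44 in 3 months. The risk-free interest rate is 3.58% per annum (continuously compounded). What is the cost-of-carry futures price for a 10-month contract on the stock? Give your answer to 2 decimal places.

PV(dividends) I = 0.44·e^(−0.0358·3/12)
I = 0.4361
F = (S − I)·e^(rT) = (76.72 − 0.4361) · e^(0.0358·10/12)
= 76.2839 · e^0.029833 = 76.2839 × 1.030282 = S$78.59

S$78.59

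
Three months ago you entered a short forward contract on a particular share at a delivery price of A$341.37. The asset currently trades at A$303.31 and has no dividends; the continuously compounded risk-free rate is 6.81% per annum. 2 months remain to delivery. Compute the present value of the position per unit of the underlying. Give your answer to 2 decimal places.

Current fair forward for the remaining 2 months: F = S·e^(r·T), r = 0.0681
F = 303.31 · e^(0.0681 × 2/12) = 303.31 × 1.011415 = 306.7723
Value of long forward = (F − K)·e^(−rT) = (306.7723 − 341.37) · e^(−0.0681·2/12)
= -34.5977 × 0.988714 = -34.21
Short position value = −(long value) = A$34.21

A$34.21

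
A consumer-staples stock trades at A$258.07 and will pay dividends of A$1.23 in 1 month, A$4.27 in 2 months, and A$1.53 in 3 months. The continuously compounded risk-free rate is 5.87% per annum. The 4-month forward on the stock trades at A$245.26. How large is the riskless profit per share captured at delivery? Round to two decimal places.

PV(dividends) I = 1.23·e^(−0.0587·1/12) + 4.27·e^(−0.0587·2/12) + 1.53·e^(−0.0587·3/12) = 6.9601
Fair forward F* = (S − I)·e^(rT) = (258.07 − 6.9601)·e^0.019567 = 251.1099 × 1.019760 = 256.0718
Market A$245.26 < fair 256.0718: forward underpriced → reverse cash-and-carry (short the stock, invest proceeds at r, pay the dividends, go long the forward).
Profit at T = |F_mkt − F*| = |245.26 − 256.0718| = A$10.81 per share

A$10.81 per share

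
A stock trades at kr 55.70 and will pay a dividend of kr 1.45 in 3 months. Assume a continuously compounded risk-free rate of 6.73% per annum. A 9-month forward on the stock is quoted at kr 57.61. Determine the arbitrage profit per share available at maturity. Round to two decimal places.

PV(dividends) I = 1.45·e^(−0.0673·3/12) = 1.4258
Fair forward F* = (S − I)·e^(rT) = (55.70 − 1.4258)·e^0.050475 = 54.2742 × 1.051771 = 57.0840
Market kr 57.61 > fair 57.0840: forward overpriced → cash-and-carry (borrow at r, buy the stock and collect the dividends, short the forward).
Profit at T = |F_mkt − F*| = |57.61 − 57.0840| = kr 0.53 per share

kr 0.53 per share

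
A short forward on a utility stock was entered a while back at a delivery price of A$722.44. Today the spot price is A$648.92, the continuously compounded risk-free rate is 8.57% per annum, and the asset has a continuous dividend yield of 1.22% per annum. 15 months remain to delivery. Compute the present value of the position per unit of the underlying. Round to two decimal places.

A$9.95

Current fair forward for the remaining 15 months: F = S·e^((r − q)·T), (r − q) = 0.0857 − 0.0122 = 0.0735
F = 648.92 · e^(0.0735 × 15/12) = 648.92 × 1.096228 = 711.3643
Value of long forward = (F − K)·e^(−rT) = (711.3643 − 722.44) · e^(−0.0857·15/12)
= -11.0757 × 0.898413 = -9.95
Short position value = −(long value) = A$9.95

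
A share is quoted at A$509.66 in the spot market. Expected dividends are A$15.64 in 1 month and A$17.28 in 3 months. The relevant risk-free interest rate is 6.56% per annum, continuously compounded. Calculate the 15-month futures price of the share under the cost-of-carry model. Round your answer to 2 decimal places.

PV(dividends) I = 15.64·e^(−0.0656·1/12) + 17.28·e^(−0.0656·3/12)
I = 15.5547 + 16.9989 = 32.5536
F = (S − I)·e^(rT) = (509.66 − 32.5536) · e^(0.0656·15/12)
= 477.1064 · e^0.082000 = 477.1064 × 1.085456 = A$517.88

A$517.88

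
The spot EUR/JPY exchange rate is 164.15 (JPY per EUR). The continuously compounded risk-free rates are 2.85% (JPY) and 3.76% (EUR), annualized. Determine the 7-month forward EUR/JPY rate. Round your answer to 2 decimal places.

163.28

F = S·e^((r_JPY − r_EUR)T) = 164.15 · e^((0.0285 − 0.0376) × 7/12)
= 164.15 · e^-0.005308 = 164.15 × 0.994706
F = 163.28 JPY per EUR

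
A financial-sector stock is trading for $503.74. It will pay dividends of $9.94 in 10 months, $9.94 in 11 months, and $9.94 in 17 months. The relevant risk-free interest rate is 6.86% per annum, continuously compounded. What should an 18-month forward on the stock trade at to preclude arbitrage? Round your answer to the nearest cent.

$527.59

PV(dividends) I = 9.94·e^(−0.0686·10/12) + 9.94·e^(−0.0686·11/12) + 9.94·e^(−0.0686·17/12)
I = 9.3877 + 9.3342 + 9.0195 = 27.7414
F = (S − I)·e^(rT) = (503.74 − 27.7414) · e^(0.0686·18/12)
= 475.9986 · e^0.102900 = 475.9986 × 1.108381 = $527.59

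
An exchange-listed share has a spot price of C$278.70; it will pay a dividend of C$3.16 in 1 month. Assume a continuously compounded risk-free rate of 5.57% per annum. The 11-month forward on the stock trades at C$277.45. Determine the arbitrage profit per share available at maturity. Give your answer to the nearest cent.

C$12.54 per share

PV(dividends) I = 3.16·e^(−0.0557·1/12) = 3.1454
Fair forward F* = (S − I)·e^(rT) = (278.70 − 3.1454)·e^0.051058 = 275.5546 × 1.052384 = 289.9893
Market C$277.45 < fair 289.9893: forward underpriced → reverse cash-and-carry (short the stock, invest proceeds at r, pay the dividends, go long the forward).
Profit at T = |F_mkt − F*| = |277.45 − 289.9893| = C$12.54 per share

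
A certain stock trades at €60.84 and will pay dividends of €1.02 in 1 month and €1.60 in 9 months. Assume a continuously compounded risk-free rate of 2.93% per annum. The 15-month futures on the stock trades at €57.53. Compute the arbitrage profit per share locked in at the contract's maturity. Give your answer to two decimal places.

PV(dividends) I = 1.02·e^(−0.0293·1/12) + 1.60·e^(−0.0293·9/12) = 2.5827
Fair futures F* = (S − I)·e^(rT) = (60.84 − 2.5827)·e^0.036625 = 58.2573 × 1.037304 = 60.4305
Market €57.53 < fair 60.4305: forward underpriced → reverse cash-and-carry (short the stock, invest proceeds at r, pay the dividends, go long the forward).
Profit at T = |F_mkt − F*| = |57.53 − 60.4305| = €2.90 per share

€2.90 per share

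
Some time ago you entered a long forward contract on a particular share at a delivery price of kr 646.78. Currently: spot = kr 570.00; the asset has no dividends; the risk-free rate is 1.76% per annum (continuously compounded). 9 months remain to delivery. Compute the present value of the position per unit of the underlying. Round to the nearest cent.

Current fair forward for the remaining 9 months: F = S·e^(r·T), r = 0.0176
F = 570.00 · e^(0.0176 × 9/12) = 570.00 × 1.013288 = 577.5742
Value of long forward = (F − K)·e^(−rT) = (577.5742 − 646.78) · e^(−0.0176·9/12)
= -69.2058 × 0.986887 = -68.30

-kr 68.30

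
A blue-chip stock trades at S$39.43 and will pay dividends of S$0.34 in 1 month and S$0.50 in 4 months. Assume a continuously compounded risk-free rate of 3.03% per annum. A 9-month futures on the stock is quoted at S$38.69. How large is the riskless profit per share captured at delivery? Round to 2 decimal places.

PV(dividends) I = 0.34·e^(−0.0303·1/12) + 0.50·e^(−0.0303·4/12) = 0.8341
Fair futures F* = (S − I)·e^(rT) = (39.43 − 0.8341)·e^0.022725 = 38.5959 × 1.022985 = 39.4830
Market S$38.69 < fair 39.4830: forward underpriced → reverse cash-and-carry (short the stock, invest proceeds at r, pay the dividends, go long the forward).
Profit at T = |F_mkt − F*| = |38.69 − 39.4830| = S$0.79 per share

S$0.79 per share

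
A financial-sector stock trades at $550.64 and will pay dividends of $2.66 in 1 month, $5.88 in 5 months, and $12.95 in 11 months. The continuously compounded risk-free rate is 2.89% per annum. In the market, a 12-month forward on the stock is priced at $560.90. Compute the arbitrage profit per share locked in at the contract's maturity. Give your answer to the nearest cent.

PV(dividends) I = 2.66·e^(−0.0289·1/12) + 5.88·e^(−0.0289·5/12) + 12.95·e^(−0.0289·11/12) = 21.0747
Fair forward F* = (S − I)·e^(rT) = (550.64 − 21.0747)·e^0.028900 = 529.5653 × 1.029322 = 545.0932
Market $560.90 > fair 545.0932: forward overpriced → cash-and-carry (borrow at r, buy the stock and collect the dividends, short the forward).
Profit at T = |F_mkt − F*| = |560.90 − 545.0932| = $15.81 per share

$15.81 per share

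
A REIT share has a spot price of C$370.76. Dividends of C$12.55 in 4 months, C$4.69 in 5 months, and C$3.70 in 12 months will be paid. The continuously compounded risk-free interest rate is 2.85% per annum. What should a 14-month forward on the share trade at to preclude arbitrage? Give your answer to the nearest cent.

PV(dividends) I = 12.55·e^(−0.0285·4/12) + 4.69·e^(−0.0285·5/12) + 3.70·e^(−0.0285·12/12)
I = 12.4313 + 4.6346 + 3.5960 = 20.6619
F = (S − I)·e^(rT) = (370.76 − 20.6619) · e^(0.0285·14/12)
= 350.0981 · e^0.033250 = 350.0981 × 1.033809 = C$361.93

C$361.93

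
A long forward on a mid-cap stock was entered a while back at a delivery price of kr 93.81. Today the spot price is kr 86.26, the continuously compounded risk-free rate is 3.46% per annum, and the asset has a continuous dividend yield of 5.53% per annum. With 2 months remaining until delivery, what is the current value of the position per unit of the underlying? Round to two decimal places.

-kr 7.80

Current fair forward for the remaining 2 months: F = S·e^((r − q)·T), (r − q) = 0.0346 − 0.0553 = -0.0207
F = 86.26 · e^(-0.0207 × 2/12) = 86.26 × 0.996556 = 85.9629
Value of long forward = (F − K)·e^(−rT) = (85.9629 − 93.81) · e^(−0.0346·2/12)
= -7.8471 × 0.994250 = -7.80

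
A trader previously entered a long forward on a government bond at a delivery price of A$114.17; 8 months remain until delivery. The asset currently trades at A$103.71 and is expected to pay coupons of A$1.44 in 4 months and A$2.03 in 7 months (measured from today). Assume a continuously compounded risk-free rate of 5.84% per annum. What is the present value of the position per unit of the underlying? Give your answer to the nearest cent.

-A$9.47

PV(remaining coupons) I = 1.44·e^(−0.0584·4/12) + 2.03·e^(−0.0584·7/12) = 3.3742
Current forward F = (S − I)·e^(rT) = (103.71 − 3.3742)·e^(0.0584·8/12) = 100.3358 × 1.039701 = 104.3192
Value (long) = (F − K)·e^(−rT) = (104.3192 − 114.17) × 0.961815 = -9.4746
Value = -A$9.47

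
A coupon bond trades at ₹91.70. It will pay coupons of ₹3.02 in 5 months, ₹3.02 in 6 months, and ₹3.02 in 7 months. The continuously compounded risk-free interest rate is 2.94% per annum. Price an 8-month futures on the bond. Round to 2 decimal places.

PV(coupons) I = 3.02·e^(−0.0294·5/12) + 3.02·e^(−0.0294·6/12) + 3.02·e^(−0.0294·7/12)
I = 2.9832 + 2.9759 + 2.9686 = 8.9277
F = (S − I)·e^(rT) = (91.70 − 8.9277) · e^(0.0294·8/12)
= 82.7723 · e^0.019600 = 82.7723 × 1.019793 = ₹84.41

₹84.41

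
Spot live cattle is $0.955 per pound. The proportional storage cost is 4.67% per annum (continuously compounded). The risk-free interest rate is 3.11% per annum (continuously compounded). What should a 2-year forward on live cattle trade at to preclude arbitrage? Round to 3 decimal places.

Net carry = r + u − y = 0.0311 + 0.0467 − 0.0000 = 0.0778
F = S·e^((r+u−y)T) = 0.955 · e^(0.0778 × 2) = 0.955 · e^0.155600
= 0.955 × 1.168359 = $1.116 per pound

$1.116 per pound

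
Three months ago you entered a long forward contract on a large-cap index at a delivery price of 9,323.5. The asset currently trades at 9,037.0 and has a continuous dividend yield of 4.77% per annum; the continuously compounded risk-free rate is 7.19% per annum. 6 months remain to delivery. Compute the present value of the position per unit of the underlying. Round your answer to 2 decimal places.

-170.26

Current fair forward for the remaining 6 months: F = S·e^((r − q)·T), (r − q) = 0.0719 − 0.0477 = 0.0242
F = 9037.0 · e^(0.0242 × 6/12) = 9037.0 × 1.01217350 = 9147.0119
Value of long forward = (F − K)·e^(−rT) = (9147.0119 − 9323.5) · e^(−0.0719·6/12)
= -176.4881 × 0.96468853 = -170.26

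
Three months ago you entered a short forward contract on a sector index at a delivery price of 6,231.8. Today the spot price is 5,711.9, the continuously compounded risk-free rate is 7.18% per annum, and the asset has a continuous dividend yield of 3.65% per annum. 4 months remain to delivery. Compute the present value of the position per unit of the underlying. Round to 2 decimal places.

Current fair forward for the remaining 4 months: F = S·e^((r − q)·T), (r − q) = 0.0718 − 0.0365 = 0.0353
F = 5711.9 · e^(0.0353 × 4/12) = 5711.9 × 1.01183617 = 5779.5070
Value of long forward = (F − K)·e^(−rT) = (5779.5070 − 6231.8) · e^(−0.0718·4/12)
= -452.2930 × 0.97635080 = -441.60
Short position value = −(long value) = 441.60

441.60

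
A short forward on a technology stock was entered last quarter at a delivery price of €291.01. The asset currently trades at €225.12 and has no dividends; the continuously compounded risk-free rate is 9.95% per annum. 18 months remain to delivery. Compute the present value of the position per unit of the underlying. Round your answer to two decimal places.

Current fair forward for the remaining 18 months: F = S·e^(r·T), r = 0.0995
F = 225.12 · e^(0.0995 × 18/12) = 225.12 × 1.160963 = 261.3560
Value of long forward = (F − K)·e^(−rT) = (261.3560 − 291.01) · e^(−0.0995·18/12)
= -29.6540 × 0.861354 = -25.54
Short position value = −(long value) = €25.54

€25.54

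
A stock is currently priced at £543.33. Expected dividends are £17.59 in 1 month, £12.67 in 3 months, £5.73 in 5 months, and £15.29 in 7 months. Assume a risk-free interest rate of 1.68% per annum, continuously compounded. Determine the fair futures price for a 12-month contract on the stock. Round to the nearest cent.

£500.66

PV(dividends) I = 17.59·e^(−0.0168·1/12) + 12.67·e^(−0.0168·3/12) + 5.73·e^(−0.0168·5/12) + 15.29·e^(−0.0168·7/12)
I = 17.5654 + 12.6169 + 5.6900 + 15.1409 = 51.0132
F = (S − I)·e^(rT) = (543.33 − 51.0132) · e^(0.0168·12/12)
= 492.3168 · e^0.016800 = 492.3168 × 1.016942 = £500.66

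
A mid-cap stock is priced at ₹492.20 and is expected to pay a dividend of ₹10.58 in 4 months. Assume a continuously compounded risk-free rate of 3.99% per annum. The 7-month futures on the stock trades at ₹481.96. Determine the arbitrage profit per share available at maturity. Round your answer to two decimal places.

₹11.14 per share

PV(dividends) I = 10.58·e^(−0.0399·4/12) = 10.4402
Fair futures F* = (S − I)·e^(rT) = (492.20 − 10.4402)·e^0.023275 = 481.7598 × 1.023548 = 493.1043
Market ₹481.96 < fair 493.1043: forward underpriced → reverse cash-and-carry (short the stock, invest proceeds at r, pay the dividends, go long the forward).
Profit at T = |F_mkt − F*| = |481.96 − 493.1043| = ₹11.14 per share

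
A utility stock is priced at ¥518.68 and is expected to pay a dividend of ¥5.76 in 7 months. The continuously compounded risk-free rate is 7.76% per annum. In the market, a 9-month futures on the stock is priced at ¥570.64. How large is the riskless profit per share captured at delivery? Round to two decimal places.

¥26.71 per share

PV(dividends) I = 5.76·e^(−0.0776·7/12) = 5.5051
Fair futures F* = (S − I)·e^(rT) = (518.68 − 5.5051)·e^0.058200 = 513.1749 × 1.059927 = 543.9279
Market ¥570.64 > fair 543.9279: forward overpriced → cash-and-carry (borrow at r, buy the stock and collect the dividends, short the forward).
Profit at T = |F_mkt − F*| = |570.64 − 543.9279| = ¥26.71 per share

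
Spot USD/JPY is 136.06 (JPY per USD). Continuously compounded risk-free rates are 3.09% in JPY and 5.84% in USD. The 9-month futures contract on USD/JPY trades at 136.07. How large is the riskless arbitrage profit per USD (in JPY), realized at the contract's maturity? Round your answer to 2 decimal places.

Fair futures: F* = S·e^(carry·T), with carry = (r_JPY − r_USD) = 0.0309 − 0.0584 = -0.0275
F* = 136.06 · e^(-0.0275 × 9/12) = 136.06 · e^-0.020625 = 136.06 × 0.979586 = 133.2825
Market 136.07 > fair 133.2825: forward overpriced → cash-and-carry (buy spot, short the forward).
At maturity, profit = |F_mkt − F*| = |136.07 − 133.2825| = 2.79 per USD (in JPY)

2.79 per USD (in JPY)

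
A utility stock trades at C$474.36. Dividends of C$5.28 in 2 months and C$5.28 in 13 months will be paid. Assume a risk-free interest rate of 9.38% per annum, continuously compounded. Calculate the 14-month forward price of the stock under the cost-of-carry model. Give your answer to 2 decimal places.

PV(dividends) I = 5.28·e^(−0.0938·2/12) + 5.28·e^(−0.0938·13/12)
I = 5.1981 + 4.7698 = 9.9679
F = (S − I)·e^(rT) = (474.36 − 9.9679) · e^(0.0938·14/12)
= 464.3921 · e^0.109433 = 464.3921 × 1.115645 = C$518.10

C$518.10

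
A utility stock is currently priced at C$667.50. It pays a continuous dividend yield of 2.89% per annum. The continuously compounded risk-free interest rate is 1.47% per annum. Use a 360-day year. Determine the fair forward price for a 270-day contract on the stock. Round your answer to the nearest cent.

F = S·e^((r − q)T) = 667.50 · e^((0.0147 − 0.0289) × 270/360)
= 667.50 · e^-0.010650 = 667.50 × 0.989407
F = C$660.43

C$660.43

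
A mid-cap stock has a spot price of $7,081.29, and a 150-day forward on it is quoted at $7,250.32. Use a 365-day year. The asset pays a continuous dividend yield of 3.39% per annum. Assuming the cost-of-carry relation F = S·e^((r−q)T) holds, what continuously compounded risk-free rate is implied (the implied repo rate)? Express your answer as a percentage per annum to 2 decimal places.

From F = S·e^((r−q)T): (r − q) = ln(F/S)/T
ln(7250.32/7081.29) = ln(1.023870) = 0.023590
(r − q) = 0.023590 / (150/365) = 0.057402
r = ln(F/S)/T + q = 0.057402 + 0.0339 = 0.091302
r = 9.13%

9.13%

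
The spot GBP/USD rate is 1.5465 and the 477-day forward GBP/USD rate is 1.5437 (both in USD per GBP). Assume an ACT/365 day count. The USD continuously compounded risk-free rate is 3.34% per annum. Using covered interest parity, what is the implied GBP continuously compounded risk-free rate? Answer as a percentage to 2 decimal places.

3.48%

F = S·e^((r_USD − r_GBP)T) ⇒ r_GBP = r_USD − ln(F/S)/T
ln(1.5437/1.5465) = -0.001812; /(477/365) = -0.001387
r_GBP = 0.0334 + 0.001387 = 0.034787
r_GBP = 3.48%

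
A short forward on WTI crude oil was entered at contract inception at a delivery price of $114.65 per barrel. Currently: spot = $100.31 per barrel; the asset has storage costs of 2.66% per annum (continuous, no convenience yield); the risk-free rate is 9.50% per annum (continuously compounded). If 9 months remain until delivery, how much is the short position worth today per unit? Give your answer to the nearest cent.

$4.43 per barrel

Current fair forward for the remaining 9 months: F = S·e^((r + u)·T), (r + u) = 0.0950 + 0.0266 = 0.1216
F = 100.31 · e^(0.1216 × 9/12) = 100.31 × 1.095488 = 109.8884
Value of long forward = (F − K)·e^(−rT) = (109.8884 − 114.65) · e^(−0.0950·9/12)
= -4.7616 × 0.931229 = -4.43
Short position value = −(long value) = $4.43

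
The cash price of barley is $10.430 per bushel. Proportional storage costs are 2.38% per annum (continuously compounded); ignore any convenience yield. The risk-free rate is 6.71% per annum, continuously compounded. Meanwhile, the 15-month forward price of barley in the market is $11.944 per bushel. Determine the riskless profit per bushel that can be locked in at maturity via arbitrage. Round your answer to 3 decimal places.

$0.259 per bushel

Fair forward: F* = S·e^(carry·T), with carry = (r + u) = 0.0671 + 0.0238 = 0.0909
F* = 10.430 · e^(0.0909 × 15/12) = 10.430 · e^0.113625 = 10.430 × 1.120332 = $11.6851
Market $11.944 > fair $11.6851: forward overpriced → cash-and-carry (buy spot, short the forward).
At maturity, profit = |F_mkt − F*| = |11.944 − 11.6851| = $0.259 per bushel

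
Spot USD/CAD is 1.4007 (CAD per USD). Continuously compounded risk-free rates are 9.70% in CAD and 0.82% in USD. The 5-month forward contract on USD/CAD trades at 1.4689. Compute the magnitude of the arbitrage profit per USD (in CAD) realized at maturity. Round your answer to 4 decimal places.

Fair forward: F* = S·e^(carry·T), with carry = (r_CAD − r_USD) = 0.0970 − 0.0082 = 0.0888
F* = 1.4007 · e^(0.0888 × 5/12) = 1.4007 · e^0.037000 = 1.4007 × 1.037693 = 1.4535
Market 1.4689 > fair 1.4535: forward overpriced → cash-and-carry (buy spot, short the forward).
At maturity, profit = |F_mkt − F*| = |1.4689 − 1.4535| = 0.0154 per USD (in CAD)

0.0154 per USD (in CAD)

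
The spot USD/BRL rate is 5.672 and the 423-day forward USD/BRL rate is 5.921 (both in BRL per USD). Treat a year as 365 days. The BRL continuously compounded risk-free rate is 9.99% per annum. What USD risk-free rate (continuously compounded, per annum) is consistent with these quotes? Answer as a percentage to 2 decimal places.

F = S·e^((r_BRL − r_USD)T) ⇒ r_USD = r_BRL − ln(F/S)/T
ln(5.921/5.672) = 0.042964; /(423/365) = 0.037073
r_USD = 0.0999 − 0.037073 = 0.062827
r_USD = 6.28%

6.28%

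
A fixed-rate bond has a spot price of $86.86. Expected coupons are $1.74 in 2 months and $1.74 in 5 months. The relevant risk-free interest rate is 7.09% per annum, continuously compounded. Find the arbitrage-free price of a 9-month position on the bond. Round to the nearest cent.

$88.01

PV(coupons) I = 1.74·e^(−0.0709·2/12) + 1.74·e^(−0.0709·5/12)
I = 1.7196 + 1.6893 = 3.4089
F = (S − I)·e^(rT) = (86.86 − 3.4089) · e^(0.0709·9/12)
= 83.4511 · e^0.053175 = 83.4511 × 1.054614 = $88.01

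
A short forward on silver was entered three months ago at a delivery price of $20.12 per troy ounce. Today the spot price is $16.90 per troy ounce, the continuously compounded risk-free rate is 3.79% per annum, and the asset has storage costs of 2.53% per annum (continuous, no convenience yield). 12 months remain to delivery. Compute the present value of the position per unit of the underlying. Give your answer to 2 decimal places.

$2.04 per troy ounce

Current fair forward for the remaining 12 months: F = S·e^((r + u)·T), (r + u) = 0.0379 + 0.0253 = 0.0632
F = 16.90 · e^(0.0632 × 12/12) = 16.90 × 1.065240 = 18.0026
Value of long forward = (F − K)·e^(−rT) = (18.0026 − 20.12) · e^(−0.0379·12/12)
= -2.1174 × 0.962809 = -2.04
Short position value = −(long value) = $2.04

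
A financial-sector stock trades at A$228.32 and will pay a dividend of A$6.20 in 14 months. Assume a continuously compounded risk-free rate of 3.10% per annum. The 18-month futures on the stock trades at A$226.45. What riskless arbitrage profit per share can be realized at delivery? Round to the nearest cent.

A$6.47 per share

PV(dividends) I = 6.20·e^(−0.0310·14/12) = 5.9798
Fair futures F* = (S − I)·e^(rT) = (228.32 − 5.9798)·e^0.046500 = 222.3402 × 1.047598 = 232.9231
Market A$226.45 < fair 232.9231: forward underpriced → reverse cash-and-carry (short the stock, invest proceeds at r, pay the dividends, go long the forward).
Profit at T = |F_mkt − F*| = |226.45 − 232.9231| = A$6.47 per share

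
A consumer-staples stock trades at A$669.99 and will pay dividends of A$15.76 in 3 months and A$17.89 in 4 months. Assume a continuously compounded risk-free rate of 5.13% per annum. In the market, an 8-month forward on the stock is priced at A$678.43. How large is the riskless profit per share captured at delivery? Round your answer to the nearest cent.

A$19.43 per share

PV(dividends) I = 15.76·e^(−0.0513·3/12) + 17.89·e^(−0.0513·4/12) = 33.1459
Fair forward F* = (S − I)·e^(rT) = (669.99 − 33.1459)·e^0.034200 = 636.8441 × 1.034792 = 659.0012
Market A$678.43 > fair 659.0012: forward overpriced → cash-and-carry (borrow at r, buy the stock and collect the dividends, short the forward).
Profit at T = |F_mkt − F*| = |678.43 − 659.0012| = A$19.43 per share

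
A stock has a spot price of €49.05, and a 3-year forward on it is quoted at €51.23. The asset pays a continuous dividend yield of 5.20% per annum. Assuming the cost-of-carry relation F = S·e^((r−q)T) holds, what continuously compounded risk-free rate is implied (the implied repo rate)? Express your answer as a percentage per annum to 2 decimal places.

6.65%

From F = S·e^((r−q)T): (r − q) = ln(F/S)/T
ln(51.23/49.05) = ln(1.044444) = 0.043485
(r − q) = 0.043485 / (3) = 0.014495
r = ln(F/S)/T + q = 0.014495 + 0.0520 = 0.066495
r = 6.65%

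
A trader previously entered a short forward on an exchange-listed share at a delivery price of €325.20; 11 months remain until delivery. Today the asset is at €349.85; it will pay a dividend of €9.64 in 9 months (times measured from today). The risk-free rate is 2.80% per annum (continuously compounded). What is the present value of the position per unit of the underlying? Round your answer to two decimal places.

PV(remaining dividends) I = 9.64·e^(−0.0280·9/12) = 9.4397
Current forward F = (S − I)·e^(rT) = (349.85 − 9.4397)·e^(0.0280·11/12) = 340.4103 × 1.025999 = 349.2606
Value (long) = (F − K)·e^(−rT) = (349.2606 − 325.20) × 0.974660 = 23.4509
Short position value = −(long value) = -€23.45

-€23.45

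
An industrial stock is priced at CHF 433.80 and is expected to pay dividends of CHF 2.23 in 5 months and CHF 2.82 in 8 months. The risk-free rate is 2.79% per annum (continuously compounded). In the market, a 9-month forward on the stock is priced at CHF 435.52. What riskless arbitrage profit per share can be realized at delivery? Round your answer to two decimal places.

CHF 2.38 per share

PV(dividends) I = 2.23·e^(−0.0279·5/12) + 2.82·e^(−0.0279·8/12) = 4.9723
Fair forward F* = (S − I)·e^(rT) = (433.80 − 4.9723)·e^0.020925 = 428.8277 × 1.021145 = 437.8953
Market CHF 435.52 < fair 437.8953: forward underpriced → reverse cash-and-carry (short the stock, invest proceeds at r, pay the dividends, go long the forward).
Profit at T = |F_mkt − F*| = |435.52 − 437.8953| = CHF 2.38 per share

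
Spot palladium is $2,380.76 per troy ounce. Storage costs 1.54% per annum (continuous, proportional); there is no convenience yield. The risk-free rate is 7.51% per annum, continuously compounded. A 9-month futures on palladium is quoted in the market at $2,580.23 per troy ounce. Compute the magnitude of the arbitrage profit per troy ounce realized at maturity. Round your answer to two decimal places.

Fair futures: F* = S·e^(carry·T), with carry = (r + u) = 0.0751 + 0.0154 = 0.0905
F* = 2380.76 · e^(0.0905 × 9/12) = 2380.76 · e^0.06787500 = 2380.76 × 1.07023152 = $2547.9644
Market $2580.23 > fair $2547.9644: forward overpriced → cash-and-carry (buy spot, short the forward).
At maturity, profit = |F_mkt − F*| = |2580.23 − 2547.9644| = $32.27 per troy ounce

$32.27 per troy ounce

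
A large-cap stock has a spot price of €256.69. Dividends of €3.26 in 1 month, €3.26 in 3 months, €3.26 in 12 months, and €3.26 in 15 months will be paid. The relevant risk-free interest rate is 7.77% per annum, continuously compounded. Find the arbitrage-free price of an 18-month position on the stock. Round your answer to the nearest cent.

PV(dividends) I = 3.26·e^(−0.0777·1/12) + 3.26·e^(−0.0777·3/12) + 3.26·e^(−0.0777·12/12) + 3.26·e^(−0.0777·15/12)
I = 3.2390 + 3.1973 + 3.0163 + 2.9583 = 12.4109
F = (S − I)·e^(rT) = (256.69 − 12.4109) · e^(0.0777·18/12)
= 244.2791 · e^0.116550 = 244.2791 × 1.123614 = €274.48

€274.48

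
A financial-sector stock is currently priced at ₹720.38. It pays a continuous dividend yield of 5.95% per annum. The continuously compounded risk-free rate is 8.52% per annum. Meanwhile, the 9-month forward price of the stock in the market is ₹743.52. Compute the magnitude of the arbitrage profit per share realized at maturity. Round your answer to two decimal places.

₹9.12 per share

Fair forward: F* = S·e^(carry·T), with carry = (r − q) = 0.0852 − 0.0595 = 0.0257
F* = 720.38 · e^(0.0257 × 9/12) = 720.38 · e^0.019275 = 720.38 × 1.019462 = ₹734.4000
Market ₹743.52 > fair ₹734.4000: forward overpriced → cash-and-carry (buy spot, short the forward).
At maturity, profit = |F_mkt − F*| = |743.52 − 734.4000| = ₹9.12 per share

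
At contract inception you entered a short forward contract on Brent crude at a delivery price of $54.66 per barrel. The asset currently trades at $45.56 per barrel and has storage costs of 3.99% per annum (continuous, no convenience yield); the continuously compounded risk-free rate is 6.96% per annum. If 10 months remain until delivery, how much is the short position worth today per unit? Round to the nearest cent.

Current fair forward for the remaining 10 months: F = S·e^((r + u)·T), (r + u) = 0.0696 + 0.0399 = 0.1095
F = 45.56 · e^(0.1095 × 10/12) = 45.56 × 1.095543 = 49.9129
Value of long forward = (F − K)·e^(−rT) = (49.9129 − 54.66) · e^(−0.0696·10/12)
= -4.7471 × 0.943650 = -4.48
Short position value = −(long value) = $4.48

$4.48 per barrel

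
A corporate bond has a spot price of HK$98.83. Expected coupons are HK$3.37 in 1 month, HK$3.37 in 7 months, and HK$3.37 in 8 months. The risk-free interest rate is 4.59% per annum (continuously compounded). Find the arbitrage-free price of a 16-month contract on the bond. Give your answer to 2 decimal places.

PV(coupons) I = 3.37·e^(−0.0459·1/12) + 3.37·e^(−0.0459·7/12) + 3.37·e^(−0.0459·8/12)
I = 3.3571 + 3.2810 + 3.2684 = 9.9065
F = (S − I)·e^(rT) = (98.83 − 9.9065) · e^(0.0459·16/12)
= 88.9235 · e^0.061200 = 88.9235 × 1.063112 = HK$94.54

HK$94.54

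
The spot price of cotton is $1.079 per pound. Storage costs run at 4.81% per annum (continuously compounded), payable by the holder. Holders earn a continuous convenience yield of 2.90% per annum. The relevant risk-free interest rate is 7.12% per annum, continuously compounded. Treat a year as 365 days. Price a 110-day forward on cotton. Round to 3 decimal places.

Net carry = r + u − y = 0.0712 + 0.0481 − 0.0290 = 0.0903
F = S·e^((r+u−y)T) = 1.079 · e^(0.0903 × 110/365) = 1.079 · e^0.027214
= 1.079 × 1.027588 = $1.109 per pound

$1.109 per pound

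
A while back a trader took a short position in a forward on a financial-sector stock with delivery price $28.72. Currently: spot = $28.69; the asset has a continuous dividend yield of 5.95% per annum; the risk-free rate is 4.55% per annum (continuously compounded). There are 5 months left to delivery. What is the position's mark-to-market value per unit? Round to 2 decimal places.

$0.19

Current fair forward for the remaining 5 months: F = S·e^((r − q)·T), (r − q) = 0.0455 − 0.0595 = -0.0140
F = 28.69 · e^(-0.0140 × 5/12) = 28.69 × 0.994184 = 28.5231
Value of long forward = (F − K)·e^(−rT) = (28.5231 − 28.72) · e^(−0.0455·5/12)
= -0.1969 × 0.981220 = -0.19
Short position value = −(long value) = $0.19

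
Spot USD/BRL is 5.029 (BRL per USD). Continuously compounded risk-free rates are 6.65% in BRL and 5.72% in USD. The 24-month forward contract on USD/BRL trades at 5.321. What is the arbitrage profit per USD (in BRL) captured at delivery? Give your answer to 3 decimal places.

Fair forward: F* = S·e^(carry·T), with carry = (r_BRL − r_USD) = 0.0665 − 0.0572 = 0.0093
F* = 5.029 · e^(0.0093 × 24/12) = 5.029 · e^0.018600 = 5.029 × 1.018774 = 5.1234
Market 5.321 > fair 5.1234: forward overpriced → cash-and-carry (buy spot, short the forward).
At maturity, profit = |F_mkt − F*| = |5.321 − 5.1234| = 0.198 per USD (in BRL)

0.198 per USD (in BRL)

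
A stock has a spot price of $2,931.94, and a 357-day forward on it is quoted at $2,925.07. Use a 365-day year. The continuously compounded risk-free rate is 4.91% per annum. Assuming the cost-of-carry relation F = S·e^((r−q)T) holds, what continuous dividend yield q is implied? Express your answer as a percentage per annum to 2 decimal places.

5.15%

From F = S·e^((r−q)T): (r − q) = ln(F/S)/T
ln(2925.07/2931.94) = ln(0.997657) = -0.002346
(r − q) = -0.002346 / (357/365) = -0.002399
q = r − ln(F/S)/T = 0.0491 + 0.002399 = 0.051499
q = 5.15%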